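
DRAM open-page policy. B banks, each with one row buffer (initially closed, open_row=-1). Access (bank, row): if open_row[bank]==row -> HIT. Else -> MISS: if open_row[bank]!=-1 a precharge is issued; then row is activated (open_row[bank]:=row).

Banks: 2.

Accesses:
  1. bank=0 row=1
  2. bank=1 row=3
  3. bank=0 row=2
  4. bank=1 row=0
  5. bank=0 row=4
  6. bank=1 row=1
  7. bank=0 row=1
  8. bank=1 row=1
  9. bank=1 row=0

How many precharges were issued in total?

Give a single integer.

Answer: 6

Derivation:
Acc 1: bank0 row1 -> MISS (open row1); precharges=0
Acc 2: bank1 row3 -> MISS (open row3); precharges=0
Acc 3: bank0 row2 -> MISS (open row2); precharges=1
Acc 4: bank1 row0 -> MISS (open row0); precharges=2
Acc 5: bank0 row4 -> MISS (open row4); precharges=3
Acc 6: bank1 row1 -> MISS (open row1); precharges=4
Acc 7: bank0 row1 -> MISS (open row1); precharges=5
Acc 8: bank1 row1 -> HIT
Acc 9: bank1 row0 -> MISS (open row0); precharges=6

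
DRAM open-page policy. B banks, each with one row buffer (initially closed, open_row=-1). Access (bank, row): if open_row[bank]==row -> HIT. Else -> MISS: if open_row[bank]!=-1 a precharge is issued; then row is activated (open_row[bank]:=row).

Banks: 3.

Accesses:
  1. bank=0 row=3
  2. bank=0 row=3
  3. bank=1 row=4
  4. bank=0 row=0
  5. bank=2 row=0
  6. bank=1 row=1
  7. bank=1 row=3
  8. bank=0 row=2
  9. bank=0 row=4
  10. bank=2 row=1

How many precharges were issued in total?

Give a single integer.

Acc 1: bank0 row3 -> MISS (open row3); precharges=0
Acc 2: bank0 row3 -> HIT
Acc 3: bank1 row4 -> MISS (open row4); precharges=0
Acc 4: bank0 row0 -> MISS (open row0); precharges=1
Acc 5: bank2 row0 -> MISS (open row0); precharges=1
Acc 6: bank1 row1 -> MISS (open row1); precharges=2
Acc 7: bank1 row3 -> MISS (open row3); precharges=3
Acc 8: bank0 row2 -> MISS (open row2); precharges=4
Acc 9: bank0 row4 -> MISS (open row4); precharges=5
Acc 10: bank2 row1 -> MISS (open row1); precharges=6

Answer: 6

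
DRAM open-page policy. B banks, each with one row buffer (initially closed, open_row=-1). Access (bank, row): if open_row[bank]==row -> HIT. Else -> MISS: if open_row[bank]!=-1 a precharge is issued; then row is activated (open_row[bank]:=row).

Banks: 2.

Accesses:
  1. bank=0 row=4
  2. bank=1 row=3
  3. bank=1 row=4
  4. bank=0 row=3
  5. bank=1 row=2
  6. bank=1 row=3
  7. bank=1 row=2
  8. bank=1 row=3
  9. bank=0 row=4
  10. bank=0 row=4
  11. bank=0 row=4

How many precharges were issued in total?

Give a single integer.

Acc 1: bank0 row4 -> MISS (open row4); precharges=0
Acc 2: bank1 row3 -> MISS (open row3); precharges=0
Acc 3: bank1 row4 -> MISS (open row4); precharges=1
Acc 4: bank0 row3 -> MISS (open row3); precharges=2
Acc 5: bank1 row2 -> MISS (open row2); precharges=3
Acc 6: bank1 row3 -> MISS (open row3); precharges=4
Acc 7: bank1 row2 -> MISS (open row2); precharges=5
Acc 8: bank1 row3 -> MISS (open row3); precharges=6
Acc 9: bank0 row4 -> MISS (open row4); precharges=7
Acc 10: bank0 row4 -> HIT
Acc 11: bank0 row4 -> HIT

Answer: 7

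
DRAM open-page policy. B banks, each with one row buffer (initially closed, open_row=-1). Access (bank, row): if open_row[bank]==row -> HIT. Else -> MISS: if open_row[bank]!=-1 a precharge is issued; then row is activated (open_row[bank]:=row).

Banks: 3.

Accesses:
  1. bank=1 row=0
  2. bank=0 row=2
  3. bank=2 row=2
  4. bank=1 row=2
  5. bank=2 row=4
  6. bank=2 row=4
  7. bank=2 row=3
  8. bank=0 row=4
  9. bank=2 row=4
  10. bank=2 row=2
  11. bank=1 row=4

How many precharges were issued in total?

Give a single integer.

Acc 1: bank1 row0 -> MISS (open row0); precharges=0
Acc 2: bank0 row2 -> MISS (open row2); precharges=0
Acc 3: bank2 row2 -> MISS (open row2); precharges=0
Acc 4: bank1 row2 -> MISS (open row2); precharges=1
Acc 5: bank2 row4 -> MISS (open row4); precharges=2
Acc 6: bank2 row4 -> HIT
Acc 7: bank2 row3 -> MISS (open row3); precharges=3
Acc 8: bank0 row4 -> MISS (open row4); precharges=4
Acc 9: bank2 row4 -> MISS (open row4); precharges=5
Acc 10: bank2 row2 -> MISS (open row2); precharges=6
Acc 11: bank1 row4 -> MISS (open row4); precharges=7

Answer: 7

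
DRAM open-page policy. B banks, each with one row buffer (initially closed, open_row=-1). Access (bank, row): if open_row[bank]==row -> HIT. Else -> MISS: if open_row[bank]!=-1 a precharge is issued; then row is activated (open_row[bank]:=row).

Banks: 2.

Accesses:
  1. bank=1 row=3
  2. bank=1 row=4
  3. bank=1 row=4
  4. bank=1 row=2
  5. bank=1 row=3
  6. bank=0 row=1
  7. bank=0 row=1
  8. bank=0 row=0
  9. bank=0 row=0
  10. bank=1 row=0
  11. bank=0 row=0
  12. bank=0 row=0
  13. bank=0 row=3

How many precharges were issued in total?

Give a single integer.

Acc 1: bank1 row3 -> MISS (open row3); precharges=0
Acc 2: bank1 row4 -> MISS (open row4); precharges=1
Acc 3: bank1 row4 -> HIT
Acc 4: bank1 row2 -> MISS (open row2); precharges=2
Acc 5: bank1 row3 -> MISS (open row3); precharges=3
Acc 6: bank0 row1 -> MISS (open row1); precharges=3
Acc 7: bank0 row1 -> HIT
Acc 8: bank0 row0 -> MISS (open row0); precharges=4
Acc 9: bank0 row0 -> HIT
Acc 10: bank1 row0 -> MISS (open row0); precharges=5
Acc 11: bank0 row0 -> HIT
Acc 12: bank0 row0 -> HIT
Acc 13: bank0 row3 -> MISS (open row3); precharges=6

Answer: 6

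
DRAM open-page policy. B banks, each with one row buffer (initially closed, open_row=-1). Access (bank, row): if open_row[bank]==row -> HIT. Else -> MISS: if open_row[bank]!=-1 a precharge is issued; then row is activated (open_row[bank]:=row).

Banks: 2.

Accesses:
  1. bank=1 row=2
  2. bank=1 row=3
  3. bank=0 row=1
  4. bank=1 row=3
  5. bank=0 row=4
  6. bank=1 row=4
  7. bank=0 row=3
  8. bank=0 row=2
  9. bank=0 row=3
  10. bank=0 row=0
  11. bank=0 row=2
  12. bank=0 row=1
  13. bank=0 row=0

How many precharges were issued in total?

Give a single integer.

Answer: 10

Derivation:
Acc 1: bank1 row2 -> MISS (open row2); precharges=0
Acc 2: bank1 row3 -> MISS (open row3); precharges=1
Acc 3: bank0 row1 -> MISS (open row1); precharges=1
Acc 4: bank1 row3 -> HIT
Acc 5: bank0 row4 -> MISS (open row4); precharges=2
Acc 6: bank1 row4 -> MISS (open row4); precharges=3
Acc 7: bank0 row3 -> MISS (open row3); precharges=4
Acc 8: bank0 row2 -> MISS (open row2); precharges=5
Acc 9: bank0 row3 -> MISS (open row3); precharges=6
Acc 10: bank0 row0 -> MISS (open row0); precharges=7
Acc 11: bank0 row2 -> MISS (open row2); precharges=8
Acc 12: bank0 row1 -> MISS (open row1); precharges=9
Acc 13: bank0 row0 -> MISS (open row0); precharges=10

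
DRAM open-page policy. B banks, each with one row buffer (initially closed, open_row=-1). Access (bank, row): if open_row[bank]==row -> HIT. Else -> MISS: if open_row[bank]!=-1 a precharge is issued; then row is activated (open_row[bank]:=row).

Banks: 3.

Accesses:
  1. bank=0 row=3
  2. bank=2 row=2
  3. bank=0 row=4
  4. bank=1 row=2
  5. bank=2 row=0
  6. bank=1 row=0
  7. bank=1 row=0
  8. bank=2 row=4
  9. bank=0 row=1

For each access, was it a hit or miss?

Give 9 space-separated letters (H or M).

Answer: M M M M M M H M M

Derivation:
Acc 1: bank0 row3 -> MISS (open row3); precharges=0
Acc 2: bank2 row2 -> MISS (open row2); precharges=0
Acc 3: bank0 row4 -> MISS (open row4); precharges=1
Acc 4: bank1 row2 -> MISS (open row2); precharges=1
Acc 5: bank2 row0 -> MISS (open row0); precharges=2
Acc 6: bank1 row0 -> MISS (open row0); precharges=3
Acc 7: bank1 row0 -> HIT
Acc 8: bank2 row4 -> MISS (open row4); precharges=4
Acc 9: bank0 row1 -> MISS (open row1); precharges=5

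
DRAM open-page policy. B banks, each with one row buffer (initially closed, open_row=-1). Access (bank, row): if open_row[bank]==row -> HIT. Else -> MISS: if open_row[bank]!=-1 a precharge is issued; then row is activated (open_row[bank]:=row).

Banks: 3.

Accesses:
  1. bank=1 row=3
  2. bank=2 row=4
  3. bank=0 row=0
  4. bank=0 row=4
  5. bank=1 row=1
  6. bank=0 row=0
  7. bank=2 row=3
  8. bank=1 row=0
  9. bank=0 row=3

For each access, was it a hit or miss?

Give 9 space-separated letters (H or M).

Acc 1: bank1 row3 -> MISS (open row3); precharges=0
Acc 2: bank2 row4 -> MISS (open row4); precharges=0
Acc 3: bank0 row0 -> MISS (open row0); precharges=0
Acc 4: bank0 row4 -> MISS (open row4); precharges=1
Acc 5: bank1 row1 -> MISS (open row1); precharges=2
Acc 6: bank0 row0 -> MISS (open row0); precharges=3
Acc 7: bank2 row3 -> MISS (open row3); precharges=4
Acc 8: bank1 row0 -> MISS (open row0); precharges=5
Acc 9: bank0 row3 -> MISS (open row3); precharges=6

Answer: M M M M M M M M M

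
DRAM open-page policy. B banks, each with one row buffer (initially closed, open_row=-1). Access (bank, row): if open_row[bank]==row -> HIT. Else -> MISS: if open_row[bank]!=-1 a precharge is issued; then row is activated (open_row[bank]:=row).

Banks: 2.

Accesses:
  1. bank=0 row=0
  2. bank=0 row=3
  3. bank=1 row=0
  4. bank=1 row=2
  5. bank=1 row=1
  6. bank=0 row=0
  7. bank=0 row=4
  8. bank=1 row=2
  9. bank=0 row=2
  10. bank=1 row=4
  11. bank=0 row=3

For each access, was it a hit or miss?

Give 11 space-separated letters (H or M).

Acc 1: bank0 row0 -> MISS (open row0); precharges=0
Acc 2: bank0 row3 -> MISS (open row3); precharges=1
Acc 3: bank1 row0 -> MISS (open row0); precharges=1
Acc 4: bank1 row2 -> MISS (open row2); precharges=2
Acc 5: bank1 row1 -> MISS (open row1); precharges=3
Acc 6: bank0 row0 -> MISS (open row0); precharges=4
Acc 7: bank0 row4 -> MISS (open row4); precharges=5
Acc 8: bank1 row2 -> MISS (open row2); precharges=6
Acc 9: bank0 row2 -> MISS (open row2); precharges=7
Acc 10: bank1 row4 -> MISS (open row4); precharges=8
Acc 11: bank0 row3 -> MISS (open row3); precharges=9

Answer: M M M M M M M M M M M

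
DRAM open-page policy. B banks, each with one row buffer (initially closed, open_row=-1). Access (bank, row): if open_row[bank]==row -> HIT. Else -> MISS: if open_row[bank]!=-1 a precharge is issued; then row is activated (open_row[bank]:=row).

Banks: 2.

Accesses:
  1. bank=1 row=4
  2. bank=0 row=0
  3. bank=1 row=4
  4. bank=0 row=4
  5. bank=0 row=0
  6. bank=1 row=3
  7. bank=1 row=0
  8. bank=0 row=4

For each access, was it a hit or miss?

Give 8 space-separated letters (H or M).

Answer: M M H M M M M M

Derivation:
Acc 1: bank1 row4 -> MISS (open row4); precharges=0
Acc 2: bank0 row0 -> MISS (open row0); precharges=0
Acc 3: bank1 row4 -> HIT
Acc 4: bank0 row4 -> MISS (open row4); precharges=1
Acc 5: bank0 row0 -> MISS (open row0); precharges=2
Acc 6: bank1 row3 -> MISS (open row3); precharges=3
Acc 7: bank1 row0 -> MISS (open row0); precharges=4
Acc 8: bank0 row4 -> MISS (open row4); precharges=5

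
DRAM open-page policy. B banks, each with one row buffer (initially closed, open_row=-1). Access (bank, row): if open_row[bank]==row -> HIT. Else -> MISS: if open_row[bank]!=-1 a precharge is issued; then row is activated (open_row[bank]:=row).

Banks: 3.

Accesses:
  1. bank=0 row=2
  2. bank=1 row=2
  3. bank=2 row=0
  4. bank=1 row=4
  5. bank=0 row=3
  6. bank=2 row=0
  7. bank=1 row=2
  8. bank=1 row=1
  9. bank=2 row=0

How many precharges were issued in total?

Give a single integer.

Answer: 4

Derivation:
Acc 1: bank0 row2 -> MISS (open row2); precharges=0
Acc 2: bank1 row2 -> MISS (open row2); precharges=0
Acc 3: bank2 row0 -> MISS (open row0); precharges=0
Acc 4: bank1 row4 -> MISS (open row4); precharges=1
Acc 5: bank0 row3 -> MISS (open row3); precharges=2
Acc 6: bank2 row0 -> HIT
Acc 7: bank1 row2 -> MISS (open row2); precharges=3
Acc 8: bank1 row1 -> MISS (open row1); precharges=4
Acc 9: bank2 row0 -> HIT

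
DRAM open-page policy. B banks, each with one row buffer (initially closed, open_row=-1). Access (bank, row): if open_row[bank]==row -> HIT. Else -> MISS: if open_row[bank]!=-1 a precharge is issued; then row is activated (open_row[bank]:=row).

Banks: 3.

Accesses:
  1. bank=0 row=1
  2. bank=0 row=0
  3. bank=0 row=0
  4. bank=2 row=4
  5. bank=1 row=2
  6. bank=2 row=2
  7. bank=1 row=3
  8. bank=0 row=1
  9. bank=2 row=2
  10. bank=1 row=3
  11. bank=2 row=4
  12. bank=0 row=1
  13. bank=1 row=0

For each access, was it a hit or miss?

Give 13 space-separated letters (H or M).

Answer: M M H M M M M M H H M H M

Derivation:
Acc 1: bank0 row1 -> MISS (open row1); precharges=0
Acc 2: bank0 row0 -> MISS (open row0); precharges=1
Acc 3: bank0 row0 -> HIT
Acc 4: bank2 row4 -> MISS (open row4); precharges=1
Acc 5: bank1 row2 -> MISS (open row2); precharges=1
Acc 6: bank2 row2 -> MISS (open row2); precharges=2
Acc 7: bank1 row3 -> MISS (open row3); precharges=3
Acc 8: bank0 row1 -> MISS (open row1); precharges=4
Acc 9: bank2 row2 -> HIT
Acc 10: bank1 row3 -> HIT
Acc 11: bank2 row4 -> MISS (open row4); precharges=5
Acc 12: bank0 row1 -> HIT
Acc 13: bank1 row0 -> MISS (open row0); precharges=6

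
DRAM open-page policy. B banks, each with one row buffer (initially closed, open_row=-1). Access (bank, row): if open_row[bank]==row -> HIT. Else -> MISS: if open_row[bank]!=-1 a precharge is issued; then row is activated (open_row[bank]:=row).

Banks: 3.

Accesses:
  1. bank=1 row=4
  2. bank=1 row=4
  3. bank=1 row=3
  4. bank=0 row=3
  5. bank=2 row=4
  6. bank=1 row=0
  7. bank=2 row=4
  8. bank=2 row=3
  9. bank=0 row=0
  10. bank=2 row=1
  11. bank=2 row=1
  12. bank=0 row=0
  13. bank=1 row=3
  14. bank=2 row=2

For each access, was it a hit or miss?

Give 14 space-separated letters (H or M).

Acc 1: bank1 row4 -> MISS (open row4); precharges=0
Acc 2: bank1 row4 -> HIT
Acc 3: bank1 row3 -> MISS (open row3); precharges=1
Acc 4: bank0 row3 -> MISS (open row3); precharges=1
Acc 5: bank2 row4 -> MISS (open row4); precharges=1
Acc 6: bank1 row0 -> MISS (open row0); precharges=2
Acc 7: bank2 row4 -> HIT
Acc 8: bank2 row3 -> MISS (open row3); precharges=3
Acc 9: bank0 row0 -> MISS (open row0); precharges=4
Acc 10: bank2 row1 -> MISS (open row1); precharges=5
Acc 11: bank2 row1 -> HIT
Acc 12: bank0 row0 -> HIT
Acc 13: bank1 row3 -> MISS (open row3); precharges=6
Acc 14: bank2 row2 -> MISS (open row2); precharges=7

Answer: M H M M M M H M M M H H M M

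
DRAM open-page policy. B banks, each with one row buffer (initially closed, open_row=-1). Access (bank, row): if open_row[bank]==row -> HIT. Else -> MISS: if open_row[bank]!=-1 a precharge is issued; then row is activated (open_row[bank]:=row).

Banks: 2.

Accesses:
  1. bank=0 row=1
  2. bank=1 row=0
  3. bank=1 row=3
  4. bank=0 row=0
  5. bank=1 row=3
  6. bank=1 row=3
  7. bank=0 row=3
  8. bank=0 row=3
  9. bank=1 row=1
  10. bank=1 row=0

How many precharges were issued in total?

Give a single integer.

Acc 1: bank0 row1 -> MISS (open row1); precharges=0
Acc 2: bank1 row0 -> MISS (open row0); precharges=0
Acc 3: bank1 row3 -> MISS (open row3); precharges=1
Acc 4: bank0 row0 -> MISS (open row0); precharges=2
Acc 5: bank1 row3 -> HIT
Acc 6: bank1 row3 -> HIT
Acc 7: bank0 row3 -> MISS (open row3); precharges=3
Acc 8: bank0 row3 -> HIT
Acc 9: bank1 row1 -> MISS (open row1); precharges=4
Acc 10: bank1 row0 -> MISS (open row0); precharges=5

Answer: 5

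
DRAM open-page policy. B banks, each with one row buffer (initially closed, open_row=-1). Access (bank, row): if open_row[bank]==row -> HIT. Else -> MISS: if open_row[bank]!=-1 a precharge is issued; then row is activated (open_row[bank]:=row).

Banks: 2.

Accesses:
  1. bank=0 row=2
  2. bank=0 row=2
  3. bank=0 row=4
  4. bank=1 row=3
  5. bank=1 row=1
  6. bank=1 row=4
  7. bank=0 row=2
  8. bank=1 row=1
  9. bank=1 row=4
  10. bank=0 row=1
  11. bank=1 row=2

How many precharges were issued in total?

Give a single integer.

Answer: 8

Derivation:
Acc 1: bank0 row2 -> MISS (open row2); precharges=0
Acc 2: bank0 row2 -> HIT
Acc 3: bank0 row4 -> MISS (open row4); precharges=1
Acc 4: bank1 row3 -> MISS (open row3); precharges=1
Acc 5: bank1 row1 -> MISS (open row1); precharges=2
Acc 6: bank1 row4 -> MISS (open row4); precharges=3
Acc 7: bank0 row2 -> MISS (open row2); precharges=4
Acc 8: bank1 row1 -> MISS (open row1); precharges=5
Acc 9: bank1 row4 -> MISS (open row4); precharges=6
Acc 10: bank0 row1 -> MISS (open row1); precharges=7
Acc 11: bank1 row2 -> MISS (open row2); precharges=8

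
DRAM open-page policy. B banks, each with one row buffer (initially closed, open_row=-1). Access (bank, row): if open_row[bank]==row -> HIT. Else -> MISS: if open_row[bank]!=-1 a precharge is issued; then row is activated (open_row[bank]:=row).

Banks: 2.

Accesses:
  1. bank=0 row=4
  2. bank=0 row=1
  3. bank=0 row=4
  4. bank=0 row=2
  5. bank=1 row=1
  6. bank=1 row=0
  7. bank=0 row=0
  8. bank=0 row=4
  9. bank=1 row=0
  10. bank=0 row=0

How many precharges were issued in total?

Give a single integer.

Acc 1: bank0 row4 -> MISS (open row4); precharges=0
Acc 2: bank0 row1 -> MISS (open row1); precharges=1
Acc 3: bank0 row4 -> MISS (open row4); precharges=2
Acc 4: bank0 row2 -> MISS (open row2); precharges=3
Acc 5: bank1 row1 -> MISS (open row1); precharges=3
Acc 6: bank1 row0 -> MISS (open row0); precharges=4
Acc 7: bank0 row0 -> MISS (open row0); precharges=5
Acc 8: bank0 row4 -> MISS (open row4); precharges=6
Acc 9: bank1 row0 -> HIT
Acc 10: bank0 row0 -> MISS (open row0); precharges=7

Answer: 7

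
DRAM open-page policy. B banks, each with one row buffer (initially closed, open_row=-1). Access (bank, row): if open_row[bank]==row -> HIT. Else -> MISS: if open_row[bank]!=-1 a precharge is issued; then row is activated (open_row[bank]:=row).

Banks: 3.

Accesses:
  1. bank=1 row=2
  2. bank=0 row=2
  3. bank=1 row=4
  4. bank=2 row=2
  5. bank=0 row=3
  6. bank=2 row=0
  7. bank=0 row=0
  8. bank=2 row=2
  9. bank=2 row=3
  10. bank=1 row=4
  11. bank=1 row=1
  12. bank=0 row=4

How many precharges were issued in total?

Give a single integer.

Answer: 8

Derivation:
Acc 1: bank1 row2 -> MISS (open row2); precharges=0
Acc 2: bank0 row2 -> MISS (open row2); precharges=0
Acc 3: bank1 row4 -> MISS (open row4); precharges=1
Acc 4: bank2 row2 -> MISS (open row2); precharges=1
Acc 5: bank0 row3 -> MISS (open row3); precharges=2
Acc 6: bank2 row0 -> MISS (open row0); precharges=3
Acc 7: bank0 row0 -> MISS (open row0); precharges=4
Acc 8: bank2 row2 -> MISS (open row2); precharges=5
Acc 9: bank2 row3 -> MISS (open row3); precharges=6
Acc 10: bank1 row4 -> HIT
Acc 11: bank1 row1 -> MISS (open row1); precharges=7
Acc 12: bank0 row4 -> MISS (open row4); precharges=8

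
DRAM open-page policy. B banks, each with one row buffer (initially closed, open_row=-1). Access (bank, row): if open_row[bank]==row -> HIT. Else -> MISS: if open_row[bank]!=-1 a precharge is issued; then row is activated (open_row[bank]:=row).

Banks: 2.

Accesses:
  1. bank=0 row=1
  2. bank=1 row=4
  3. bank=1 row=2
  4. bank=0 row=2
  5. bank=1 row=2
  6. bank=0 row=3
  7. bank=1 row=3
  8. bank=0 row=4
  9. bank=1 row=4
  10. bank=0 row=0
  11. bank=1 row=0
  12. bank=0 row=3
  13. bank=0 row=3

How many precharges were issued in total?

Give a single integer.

Acc 1: bank0 row1 -> MISS (open row1); precharges=0
Acc 2: bank1 row4 -> MISS (open row4); precharges=0
Acc 3: bank1 row2 -> MISS (open row2); precharges=1
Acc 4: bank0 row2 -> MISS (open row2); precharges=2
Acc 5: bank1 row2 -> HIT
Acc 6: bank0 row3 -> MISS (open row3); precharges=3
Acc 7: bank1 row3 -> MISS (open row3); precharges=4
Acc 8: bank0 row4 -> MISS (open row4); precharges=5
Acc 9: bank1 row4 -> MISS (open row4); precharges=6
Acc 10: bank0 row0 -> MISS (open row0); precharges=7
Acc 11: bank1 row0 -> MISS (open row0); precharges=8
Acc 12: bank0 row3 -> MISS (open row3); precharges=9
Acc 13: bank0 row3 -> HIT

Answer: 9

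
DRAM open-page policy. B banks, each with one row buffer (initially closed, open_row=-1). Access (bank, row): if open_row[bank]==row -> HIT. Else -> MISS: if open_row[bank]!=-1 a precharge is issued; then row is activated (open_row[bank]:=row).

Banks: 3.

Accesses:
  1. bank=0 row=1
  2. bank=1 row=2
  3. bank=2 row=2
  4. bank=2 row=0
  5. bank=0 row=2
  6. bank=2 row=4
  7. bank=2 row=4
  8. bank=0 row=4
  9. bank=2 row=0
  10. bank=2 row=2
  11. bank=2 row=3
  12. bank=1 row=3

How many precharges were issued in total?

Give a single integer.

Acc 1: bank0 row1 -> MISS (open row1); precharges=0
Acc 2: bank1 row2 -> MISS (open row2); precharges=0
Acc 3: bank2 row2 -> MISS (open row2); precharges=0
Acc 4: bank2 row0 -> MISS (open row0); precharges=1
Acc 5: bank0 row2 -> MISS (open row2); precharges=2
Acc 6: bank2 row4 -> MISS (open row4); precharges=3
Acc 7: bank2 row4 -> HIT
Acc 8: bank0 row4 -> MISS (open row4); precharges=4
Acc 9: bank2 row0 -> MISS (open row0); precharges=5
Acc 10: bank2 row2 -> MISS (open row2); precharges=6
Acc 11: bank2 row3 -> MISS (open row3); precharges=7
Acc 12: bank1 row3 -> MISS (open row3); precharges=8

Answer: 8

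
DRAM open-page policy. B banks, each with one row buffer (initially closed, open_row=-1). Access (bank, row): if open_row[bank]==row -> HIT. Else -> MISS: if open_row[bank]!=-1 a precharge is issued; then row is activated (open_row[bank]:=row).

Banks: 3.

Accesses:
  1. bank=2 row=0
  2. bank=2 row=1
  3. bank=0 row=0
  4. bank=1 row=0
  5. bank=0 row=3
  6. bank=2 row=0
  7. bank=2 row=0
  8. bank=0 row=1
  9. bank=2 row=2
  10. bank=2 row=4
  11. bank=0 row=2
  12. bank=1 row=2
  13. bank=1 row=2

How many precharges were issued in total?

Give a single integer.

Acc 1: bank2 row0 -> MISS (open row0); precharges=0
Acc 2: bank2 row1 -> MISS (open row1); precharges=1
Acc 3: bank0 row0 -> MISS (open row0); precharges=1
Acc 4: bank1 row0 -> MISS (open row0); precharges=1
Acc 5: bank0 row3 -> MISS (open row3); precharges=2
Acc 6: bank2 row0 -> MISS (open row0); precharges=3
Acc 7: bank2 row0 -> HIT
Acc 8: bank0 row1 -> MISS (open row1); precharges=4
Acc 9: bank2 row2 -> MISS (open row2); precharges=5
Acc 10: bank2 row4 -> MISS (open row4); precharges=6
Acc 11: bank0 row2 -> MISS (open row2); precharges=7
Acc 12: bank1 row2 -> MISS (open row2); precharges=8
Acc 13: bank1 row2 -> HIT

Answer: 8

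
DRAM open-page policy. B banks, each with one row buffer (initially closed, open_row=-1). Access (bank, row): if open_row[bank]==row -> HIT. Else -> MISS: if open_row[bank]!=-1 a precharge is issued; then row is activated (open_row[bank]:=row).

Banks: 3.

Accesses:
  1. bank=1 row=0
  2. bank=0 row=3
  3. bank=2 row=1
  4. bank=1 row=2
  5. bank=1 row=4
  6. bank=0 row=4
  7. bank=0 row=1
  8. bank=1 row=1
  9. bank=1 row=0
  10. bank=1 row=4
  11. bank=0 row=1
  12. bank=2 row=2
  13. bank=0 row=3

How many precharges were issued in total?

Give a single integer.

Answer: 9

Derivation:
Acc 1: bank1 row0 -> MISS (open row0); precharges=0
Acc 2: bank0 row3 -> MISS (open row3); precharges=0
Acc 3: bank2 row1 -> MISS (open row1); precharges=0
Acc 4: bank1 row2 -> MISS (open row2); precharges=1
Acc 5: bank1 row4 -> MISS (open row4); precharges=2
Acc 6: bank0 row4 -> MISS (open row4); precharges=3
Acc 7: bank0 row1 -> MISS (open row1); precharges=4
Acc 8: bank1 row1 -> MISS (open row1); precharges=5
Acc 9: bank1 row0 -> MISS (open row0); precharges=6
Acc 10: bank1 row4 -> MISS (open row4); precharges=7
Acc 11: bank0 row1 -> HIT
Acc 12: bank2 row2 -> MISS (open row2); precharges=8
Acc 13: bank0 row3 -> MISS (open row3); precharges=9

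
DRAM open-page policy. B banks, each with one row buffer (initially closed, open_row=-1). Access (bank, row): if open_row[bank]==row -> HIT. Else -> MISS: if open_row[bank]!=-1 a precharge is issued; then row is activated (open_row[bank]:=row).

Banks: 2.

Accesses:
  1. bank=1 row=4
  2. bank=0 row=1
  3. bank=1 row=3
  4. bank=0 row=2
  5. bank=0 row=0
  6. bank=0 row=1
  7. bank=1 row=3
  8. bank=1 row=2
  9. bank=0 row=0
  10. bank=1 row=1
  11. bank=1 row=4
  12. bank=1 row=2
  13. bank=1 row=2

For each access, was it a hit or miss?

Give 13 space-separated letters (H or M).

Answer: M M M M M M H M M M M M H

Derivation:
Acc 1: bank1 row4 -> MISS (open row4); precharges=0
Acc 2: bank0 row1 -> MISS (open row1); precharges=0
Acc 3: bank1 row3 -> MISS (open row3); precharges=1
Acc 4: bank0 row2 -> MISS (open row2); precharges=2
Acc 5: bank0 row0 -> MISS (open row0); precharges=3
Acc 6: bank0 row1 -> MISS (open row1); precharges=4
Acc 7: bank1 row3 -> HIT
Acc 8: bank1 row2 -> MISS (open row2); precharges=5
Acc 9: bank0 row0 -> MISS (open row0); precharges=6
Acc 10: bank1 row1 -> MISS (open row1); precharges=7
Acc 11: bank1 row4 -> MISS (open row4); precharges=8
Acc 12: bank1 row2 -> MISS (open row2); precharges=9
Acc 13: bank1 row2 -> HIT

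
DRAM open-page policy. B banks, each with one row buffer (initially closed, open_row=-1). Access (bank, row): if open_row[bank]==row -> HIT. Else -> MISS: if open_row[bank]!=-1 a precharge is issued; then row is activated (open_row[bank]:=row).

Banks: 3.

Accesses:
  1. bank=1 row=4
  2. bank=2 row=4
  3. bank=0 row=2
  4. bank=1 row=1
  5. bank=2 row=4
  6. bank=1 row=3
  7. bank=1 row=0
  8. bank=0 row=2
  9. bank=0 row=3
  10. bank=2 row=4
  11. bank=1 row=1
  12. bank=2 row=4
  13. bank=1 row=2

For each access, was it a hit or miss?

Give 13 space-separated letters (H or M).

Answer: M M M M H M M H M H M H M

Derivation:
Acc 1: bank1 row4 -> MISS (open row4); precharges=0
Acc 2: bank2 row4 -> MISS (open row4); precharges=0
Acc 3: bank0 row2 -> MISS (open row2); precharges=0
Acc 4: bank1 row1 -> MISS (open row1); precharges=1
Acc 5: bank2 row4 -> HIT
Acc 6: bank1 row3 -> MISS (open row3); precharges=2
Acc 7: bank1 row0 -> MISS (open row0); precharges=3
Acc 8: bank0 row2 -> HIT
Acc 9: bank0 row3 -> MISS (open row3); precharges=4
Acc 10: bank2 row4 -> HIT
Acc 11: bank1 row1 -> MISS (open row1); precharges=5
Acc 12: bank2 row4 -> HIT
Acc 13: bank1 row2 -> MISS (open row2); precharges=6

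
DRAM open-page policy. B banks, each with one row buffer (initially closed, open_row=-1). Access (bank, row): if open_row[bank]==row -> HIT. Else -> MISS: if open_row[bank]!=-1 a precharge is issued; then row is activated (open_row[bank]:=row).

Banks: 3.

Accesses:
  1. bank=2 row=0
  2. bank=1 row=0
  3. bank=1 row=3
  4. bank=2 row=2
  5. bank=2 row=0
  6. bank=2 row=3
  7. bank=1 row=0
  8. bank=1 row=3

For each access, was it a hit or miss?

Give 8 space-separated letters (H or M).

Answer: M M M M M M M M

Derivation:
Acc 1: bank2 row0 -> MISS (open row0); precharges=0
Acc 2: bank1 row0 -> MISS (open row0); precharges=0
Acc 3: bank1 row3 -> MISS (open row3); precharges=1
Acc 4: bank2 row2 -> MISS (open row2); precharges=2
Acc 5: bank2 row0 -> MISS (open row0); precharges=3
Acc 6: bank2 row3 -> MISS (open row3); precharges=4
Acc 7: bank1 row0 -> MISS (open row0); precharges=5
Acc 8: bank1 row3 -> MISS (open row3); precharges=6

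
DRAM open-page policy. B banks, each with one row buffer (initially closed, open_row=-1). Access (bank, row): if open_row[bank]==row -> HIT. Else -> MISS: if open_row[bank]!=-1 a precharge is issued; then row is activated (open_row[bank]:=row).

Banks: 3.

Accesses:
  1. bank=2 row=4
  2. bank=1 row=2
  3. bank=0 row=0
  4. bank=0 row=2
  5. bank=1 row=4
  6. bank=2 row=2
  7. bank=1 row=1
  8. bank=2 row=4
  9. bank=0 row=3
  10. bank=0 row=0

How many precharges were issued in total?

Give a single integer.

Answer: 7

Derivation:
Acc 1: bank2 row4 -> MISS (open row4); precharges=0
Acc 2: bank1 row2 -> MISS (open row2); precharges=0
Acc 3: bank0 row0 -> MISS (open row0); precharges=0
Acc 4: bank0 row2 -> MISS (open row2); precharges=1
Acc 5: bank1 row4 -> MISS (open row4); precharges=2
Acc 6: bank2 row2 -> MISS (open row2); precharges=3
Acc 7: bank1 row1 -> MISS (open row1); precharges=4
Acc 8: bank2 row4 -> MISS (open row4); precharges=5
Acc 9: bank0 row3 -> MISS (open row3); precharges=6
Acc 10: bank0 row0 -> MISS (open row0); precharges=7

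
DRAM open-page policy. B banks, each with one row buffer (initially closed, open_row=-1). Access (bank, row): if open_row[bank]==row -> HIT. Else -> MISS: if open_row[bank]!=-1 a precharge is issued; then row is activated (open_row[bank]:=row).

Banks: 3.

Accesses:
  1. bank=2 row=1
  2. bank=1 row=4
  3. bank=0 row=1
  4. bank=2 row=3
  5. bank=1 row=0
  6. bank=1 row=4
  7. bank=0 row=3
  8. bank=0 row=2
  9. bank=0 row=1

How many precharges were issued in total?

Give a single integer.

Answer: 6

Derivation:
Acc 1: bank2 row1 -> MISS (open row1); precharges=0
Acc 2: bank1 row4 -> MISS (open row4); precharges=0
Acc 3: bank0 row1 -> MISS (open row1); precharges=0
Acc 4: bank2 row3 -> MISS (open row3); precharges=1
Acc 5: bank1 row0 -> MISS (open row0); precharges=2
Acc 6: bank1 row4 -> MISS (open row4); precharges=3
Acc 7: bank0 row3 -> MISS (open row3); precharges=4
Acc 8: bank0 row2 -> MISS (open row2); precharges=5
Acc 9: bank0 row1 -> MISS (open row1); precharges=6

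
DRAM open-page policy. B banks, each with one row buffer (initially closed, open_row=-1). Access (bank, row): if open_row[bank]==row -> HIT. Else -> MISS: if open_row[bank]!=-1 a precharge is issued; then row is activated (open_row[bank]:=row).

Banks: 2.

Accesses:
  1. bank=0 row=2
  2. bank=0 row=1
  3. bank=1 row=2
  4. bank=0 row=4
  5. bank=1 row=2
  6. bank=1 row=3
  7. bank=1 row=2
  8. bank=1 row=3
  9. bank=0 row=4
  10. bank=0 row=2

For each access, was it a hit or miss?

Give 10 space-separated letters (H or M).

Answer: M M M M H M M M H M

Derivation:
Acc 1: bank0 row2 -> MISS (open row2); precharges=0
Acc 2: bank0 row1 -> MISS (open row1); precharges=1
Acc 3: bank1 row2 -> MISS (open row2); precharges=1
Acc 4: bank0 row4 -> MISS (open row4); precharges=2
Acc 5: bank1 row2 -> HIT
Acc 6: bank1 row3 -> MISS (open row3); precharges=3
Acc 7: bank1 row2 -> MISS (open row2); precharges=4
Acc 8: bank1 row3 -> MISS (open row3); precharges=5
Acc 9: bank0 row4 -> HIT
Acc 10: bank0 row2 -> MISS (open row2); precharges=6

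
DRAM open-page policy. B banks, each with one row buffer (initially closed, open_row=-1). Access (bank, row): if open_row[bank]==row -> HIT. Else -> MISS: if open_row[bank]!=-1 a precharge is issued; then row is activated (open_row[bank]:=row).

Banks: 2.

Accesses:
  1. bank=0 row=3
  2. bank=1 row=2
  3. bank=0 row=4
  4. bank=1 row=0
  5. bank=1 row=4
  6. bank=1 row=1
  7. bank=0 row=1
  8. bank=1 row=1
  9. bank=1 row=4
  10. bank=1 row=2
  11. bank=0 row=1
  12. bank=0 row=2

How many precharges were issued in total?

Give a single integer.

Acc 1: bank0 row3 -> MISS (open row3); precharges=0
Acc 2: bank1 row2 -> MISS (open row2); precharges=0
Acc 3: bank0 row4 -> MISS (open row4); precharges=1
Acc 4: bank1 row0 -> MISS (open row0); precharges=2
Acc 5: bank1 row4 -> MISS (open row4); precharges=3
Acc 6: bank1 row1 -> MISS (open row1); precharges=4
Acc 7: bank0 row1 -> MISS (open row1); precharges=5
Acc 8: bank1 row1 -> HIT
Acc 9: bank1 row4 -> MISS (open row4); precharges=6
Acc 10: bank1 row2 -> MISS (open row2); precharges=7
Acc 11: bank0 row1 -> HIT
Acc 12: bank0 row2 -> MISS (open row2); precharges=8

Answer: 8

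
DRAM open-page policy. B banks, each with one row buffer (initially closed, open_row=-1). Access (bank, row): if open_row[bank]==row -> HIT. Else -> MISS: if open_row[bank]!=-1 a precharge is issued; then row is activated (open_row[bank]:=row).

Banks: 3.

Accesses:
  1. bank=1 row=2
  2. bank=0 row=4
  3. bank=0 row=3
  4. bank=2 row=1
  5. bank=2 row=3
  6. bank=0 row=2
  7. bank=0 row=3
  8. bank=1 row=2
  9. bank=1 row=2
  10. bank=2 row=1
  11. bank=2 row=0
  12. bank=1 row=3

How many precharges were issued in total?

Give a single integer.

Answer: 7

Derivation:
Acc 1: bank1 row2 -> MISS (open row2); precharges=0
Acc 2: bank0 row4 -> MISS (open row4); precharges=0
Acc 3: bank0 row3 -> MISS (open row3); precharges=1
Acc 4: bank2 row1 -> MISS (open row1); precharges=1
Acc 5: bank2 row3 -> MISS (open row3); precharges=2
Acc 6: bank0 row2 -> MISS (open row2); precharges=3
Acc 7: bank0 row3 -> MISS (open row3); precharges=4
Acc 8: bank1 row2 -> HIT
Acc 9: bank1 row2 -> HIT
Acc 10: bank2 row1 -> MISS (open row1); precharges=5
Acc 11: bank2 row0 -> MISS (open row0); precharges=6
Acc 12: bank1 row3 -> MISS (open row3); precharges=7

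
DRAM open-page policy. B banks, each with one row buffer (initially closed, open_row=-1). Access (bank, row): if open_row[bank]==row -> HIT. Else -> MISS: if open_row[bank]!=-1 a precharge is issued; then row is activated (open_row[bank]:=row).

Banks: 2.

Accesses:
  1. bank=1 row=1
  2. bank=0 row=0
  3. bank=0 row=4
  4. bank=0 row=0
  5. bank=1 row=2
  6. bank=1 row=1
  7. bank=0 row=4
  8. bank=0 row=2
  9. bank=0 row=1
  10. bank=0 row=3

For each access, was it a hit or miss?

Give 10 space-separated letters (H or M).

Answer: M M M M M M M M M M

Derivation:
Acc 1: bank1 row1 -> MISS (open row1); precharges=0
Acc 2: bank0 row0 -> MISS (open row0); precharges=0
Acc 3: bank0 row4 -> MISS (open row4); precharges=1
Acc 4: bank0 row0 -> MISS (open row0); precharges=2
Acc 5: bank1 row2 -> MISS (open row2); precharges=3
Acc 6: bank1 row1 -> MISS (open row1); precharges=4
Acc 7: bank0 row4 -> MISS (open row4); precharges=5
Acc 8: bank0 row2 -> MISS (open row2); precharges=6
Acc 9: bank0 row1 -> MISS (open row1); precharges=7
Acc 10: bank0 row3 -> MISS (open row3); precharges=8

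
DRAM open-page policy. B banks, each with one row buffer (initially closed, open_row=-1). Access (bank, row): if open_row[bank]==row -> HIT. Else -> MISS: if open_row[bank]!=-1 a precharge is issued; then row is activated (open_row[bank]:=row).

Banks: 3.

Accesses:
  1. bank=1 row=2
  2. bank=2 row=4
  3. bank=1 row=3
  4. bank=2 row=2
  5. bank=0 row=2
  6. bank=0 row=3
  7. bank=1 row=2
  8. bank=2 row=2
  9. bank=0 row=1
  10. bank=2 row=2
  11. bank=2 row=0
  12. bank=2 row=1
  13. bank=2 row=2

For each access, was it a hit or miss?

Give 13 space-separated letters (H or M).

Acc 1: bank1 row2 -> MISS (open row2); precharges=0
Acc 2: bank2 row4 -> MISS (open row4); precharges=0
Acc 3: bank1 row3 -> MISS (open row3); precharges=1
Acc 4: bank2 row2 -> MISS (open row2); precharges=2
Acc 5: bank0 row2 -> MISS (open row2); precharges=2
Acc 6: bank0 row3 -> MISS (open row3); precharges=3
Acc 7: bank1 row2 -> MISS (open row2); precharges=4
Acc 8: bank2 row2 -> HIT
Acc 9: bank0 row1 -> MISS (open row1); precharges=5
Acc 10: bank2 row2 -> HIT
Acc 11: bank2 row0 -> MISS (open row0); precharges=6
Acc 12: bank2 row1 -> MISS (open row1); precharges=7
Acc 13: bank2 row2 -> MISS (open row2); precharges=8

Answer: M M M M M M M H M H M M M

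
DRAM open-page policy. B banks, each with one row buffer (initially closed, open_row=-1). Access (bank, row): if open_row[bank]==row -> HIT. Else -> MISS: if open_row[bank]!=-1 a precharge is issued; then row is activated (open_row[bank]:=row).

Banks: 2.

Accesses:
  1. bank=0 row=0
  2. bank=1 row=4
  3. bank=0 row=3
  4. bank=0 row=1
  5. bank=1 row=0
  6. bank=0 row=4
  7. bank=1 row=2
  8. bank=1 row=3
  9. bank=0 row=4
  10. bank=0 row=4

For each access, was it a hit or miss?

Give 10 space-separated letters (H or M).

Answer: M M M M M M M M H H

Derivation:
Acc 1: bank0 row0 -> MISS (open row0); precharges=0
Acc 2: bank1 row4 -> MISS (open row4); precharges=0
Acc 3: bank0 row3 -> MISS (open row3); precharges=1
Acc 4: bank0 row1 -> MISS (open row1); precharges=2
Acc 5: bank1 row0 -> MISS (open row0); precharges=3
Acc 6: bank0 row4 -> MISS (open row4); precharges=4
Acc 7: bank1 row2 -> MISS (open row2); precharges=5
Acc 8: bank1 row3 -> MISS (open row3); precharges=6
Acc 9: bank0 row4 -> HIT
Acc 10: bank0 row4 -> HIT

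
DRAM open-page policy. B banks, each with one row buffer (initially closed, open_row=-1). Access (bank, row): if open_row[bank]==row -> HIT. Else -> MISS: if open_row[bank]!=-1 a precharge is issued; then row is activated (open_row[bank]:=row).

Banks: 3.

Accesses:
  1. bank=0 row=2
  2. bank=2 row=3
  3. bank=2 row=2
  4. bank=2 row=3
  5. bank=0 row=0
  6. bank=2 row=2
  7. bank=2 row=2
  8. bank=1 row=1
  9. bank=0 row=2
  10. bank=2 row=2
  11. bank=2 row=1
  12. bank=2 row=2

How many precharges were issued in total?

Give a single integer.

Acc 1: bank0 row2 -> MISS (open row2); precharges=0
Acc 2: bank2 row3 -> MISS (open row3); precharges=0
Acc 3: bank2 row2 -> MISS (open row2); precharges=1
Acc 4: bank2 row3 -> MISS (open row3); precharges=2
Acc 5: bank0 row0 -> MISS (open row0); precharges=3
Acc 6: bank2 row2 -> MISS (open row2); precharges=4
Acc 7: bank2 row2 -> HIT
Acc 8: bank1 row1 -> MISS (open row1); precharges=4
Acc 9: bank0 row2 -> MISS (open row2); precharges=5
Acc 10: bank2 row2 -> HIT
Acc 11: bank2 row1 -> MISS (open row1); precharges=6
Acc 12: bank2 row2 -> MISS (open row2); precharges=7

Answer: 7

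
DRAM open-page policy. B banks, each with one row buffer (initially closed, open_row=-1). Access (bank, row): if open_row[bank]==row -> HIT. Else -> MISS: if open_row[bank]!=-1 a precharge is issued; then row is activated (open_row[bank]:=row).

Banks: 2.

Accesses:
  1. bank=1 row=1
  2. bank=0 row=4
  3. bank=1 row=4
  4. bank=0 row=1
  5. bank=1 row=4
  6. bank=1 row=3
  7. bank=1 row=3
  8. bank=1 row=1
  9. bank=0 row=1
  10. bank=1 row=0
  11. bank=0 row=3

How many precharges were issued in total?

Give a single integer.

Acc 1: bank1 row1 -> MISS (open row1); precharges=0
Acc 2: bank0 row4 -> MISS (open row4); precharges=0
Acc 3: bank1 row4 -> MISS (open row4); precharges=1
Acc 4: bank0 row1 -> MISS (open row1); precharges=2
Acc 5: bank1 row4 -> HIT
Acc 6: bank1 row3 -> MISS (open row3); precharges=3
Acc 7: bank1 row3 -> HIT
Acc 8: bank1 row1 -> MISS (open row1); precharges=4
Acc 9: bank0 row1 -> HIT
Acc 10: bank1 row0 -> MISS (open row0); precharges=5
Acc 11: bank0 row3 -> MISS (open row3); precharges=6

Answer: 6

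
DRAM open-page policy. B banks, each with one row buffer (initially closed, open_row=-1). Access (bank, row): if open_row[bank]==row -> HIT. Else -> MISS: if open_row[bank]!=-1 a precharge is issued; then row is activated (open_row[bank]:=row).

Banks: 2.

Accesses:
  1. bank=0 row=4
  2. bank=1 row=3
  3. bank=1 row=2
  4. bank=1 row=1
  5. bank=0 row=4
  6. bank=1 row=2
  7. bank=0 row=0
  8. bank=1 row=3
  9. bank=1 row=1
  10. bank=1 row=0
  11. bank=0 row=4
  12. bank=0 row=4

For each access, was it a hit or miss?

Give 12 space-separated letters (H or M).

Answer: M M M M H M M M M M M H

Derivation:
Acc 1: bank0 row4 -> MISS (open row4); precharges=0
Acc 2: bank1 row3 -> MISS (open row3); precharges=0
Acc 3: bank1 row2 -> MISS (open row2); precharges=1
Acc 4: bank1 row1 -> MISS (open row1); precharges=2
Acc 5: bank0 row4 -> HIT
Acc 6: bank1 row2 -> MISS (open row2); precharges=3
Acc 7: bank0 row0 -> MISS (open row0); precharges=4
Acc 8: bank1 row3 -> MISS (open row3); precharges=5
Acc 9: bank1 row1 -> MISS (open row1); precharges=6
Acc 10: bank1 row0 -> MISS (open row0); precharges=7
Acc 11: bank0 row4 -> MISS (open row4); precharges=8
Acc 12: bank0 row4 -> HIT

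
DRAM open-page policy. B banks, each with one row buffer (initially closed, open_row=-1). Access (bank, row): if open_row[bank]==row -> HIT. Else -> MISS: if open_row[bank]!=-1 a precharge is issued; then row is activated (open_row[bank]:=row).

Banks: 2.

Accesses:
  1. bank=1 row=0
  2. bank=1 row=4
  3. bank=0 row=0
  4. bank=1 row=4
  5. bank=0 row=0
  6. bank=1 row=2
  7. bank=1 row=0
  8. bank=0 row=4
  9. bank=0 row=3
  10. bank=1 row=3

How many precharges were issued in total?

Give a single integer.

Answer: 6

Derivation:
Acc 1: bank1 row0 -> MISS (open row0); precharges=0
Acc 2: bank1 row4 -> MISS (open row4); precharges=1
Acc 3: bank0 row0 -> MISS (open row0); precharges=1
Acc 4: bank1 row4 -> HIT
Acc 5: bank0 row0 -> HIT
Acc 6: bank1 row2 -> MISS (open row2); precharges=2
Acc 7: bank1 row0 -> MISS (open row0); precharges=3
Acc 8: bank0 row4 -> MISS (open row4); precharges=4
Acc 9: bank0 row3 -> MISS (open row3); precharges=5
Acc 10: bank1 row3 -> MISS (open row3); precharges=6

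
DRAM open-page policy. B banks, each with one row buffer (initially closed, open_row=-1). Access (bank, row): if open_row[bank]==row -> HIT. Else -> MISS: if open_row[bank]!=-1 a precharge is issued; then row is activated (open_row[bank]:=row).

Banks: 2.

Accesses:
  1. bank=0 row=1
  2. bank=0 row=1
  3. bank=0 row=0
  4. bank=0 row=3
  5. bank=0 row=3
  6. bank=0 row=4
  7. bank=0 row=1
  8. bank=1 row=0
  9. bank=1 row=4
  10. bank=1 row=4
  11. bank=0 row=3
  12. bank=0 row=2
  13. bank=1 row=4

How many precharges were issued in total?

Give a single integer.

Answer: 7

Derivation:
Acc 1: bank0 row1 -> MISS (open row1); precharges=0
Acc 2: bank0 row1 -> HIT
Acc 3: bank0 row0 -> MISS (open row0); precharges=1
Acc 4: bank0 row3 -> MISS (open row3); precharges=2
Acc 5: bank0 row3 -> HIT
Acc 6: bank0 row4 -> MISS (open row4); precharges=3
Acc 7: bank0 row1 -> MISS (open row1); precharges=4
Acc 8: bank1 row0 -> MISS (open row0); precharges=4
Acc 9: bank1 row4 -> MISS (open row4); precharges=5
Acc 10: bank1 row4 -> HIT
Acc 11: bank0 row3 -> MISS (open row3); precharges=6
Acc 12: bank0 row2 -> MISS (open row2); precharges=7
Acc 13: bank1 row4 -> HIT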